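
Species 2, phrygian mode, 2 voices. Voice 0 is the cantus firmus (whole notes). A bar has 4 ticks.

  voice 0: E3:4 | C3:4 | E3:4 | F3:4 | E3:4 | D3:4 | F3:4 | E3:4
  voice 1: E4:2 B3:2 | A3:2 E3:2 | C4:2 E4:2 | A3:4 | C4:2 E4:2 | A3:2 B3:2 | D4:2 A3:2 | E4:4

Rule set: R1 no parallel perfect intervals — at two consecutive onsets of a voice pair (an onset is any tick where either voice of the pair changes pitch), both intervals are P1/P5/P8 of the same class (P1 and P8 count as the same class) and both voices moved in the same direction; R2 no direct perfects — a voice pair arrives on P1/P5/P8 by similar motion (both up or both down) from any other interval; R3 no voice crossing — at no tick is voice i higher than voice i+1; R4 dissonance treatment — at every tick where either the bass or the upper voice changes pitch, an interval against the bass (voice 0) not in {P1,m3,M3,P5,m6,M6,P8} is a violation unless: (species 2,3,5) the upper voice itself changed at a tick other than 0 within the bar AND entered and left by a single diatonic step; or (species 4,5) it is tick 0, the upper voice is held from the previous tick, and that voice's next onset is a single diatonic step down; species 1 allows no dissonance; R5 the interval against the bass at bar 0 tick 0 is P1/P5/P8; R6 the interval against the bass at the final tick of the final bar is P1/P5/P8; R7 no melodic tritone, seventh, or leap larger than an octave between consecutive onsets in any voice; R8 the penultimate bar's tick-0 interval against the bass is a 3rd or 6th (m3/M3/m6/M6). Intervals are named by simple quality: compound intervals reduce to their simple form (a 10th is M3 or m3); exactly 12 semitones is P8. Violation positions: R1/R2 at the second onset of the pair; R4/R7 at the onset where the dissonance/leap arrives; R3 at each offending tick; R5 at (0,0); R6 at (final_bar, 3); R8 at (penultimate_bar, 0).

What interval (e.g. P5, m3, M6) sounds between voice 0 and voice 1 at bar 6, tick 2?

voice 0=F3 voice 1=A3 -> M3

M3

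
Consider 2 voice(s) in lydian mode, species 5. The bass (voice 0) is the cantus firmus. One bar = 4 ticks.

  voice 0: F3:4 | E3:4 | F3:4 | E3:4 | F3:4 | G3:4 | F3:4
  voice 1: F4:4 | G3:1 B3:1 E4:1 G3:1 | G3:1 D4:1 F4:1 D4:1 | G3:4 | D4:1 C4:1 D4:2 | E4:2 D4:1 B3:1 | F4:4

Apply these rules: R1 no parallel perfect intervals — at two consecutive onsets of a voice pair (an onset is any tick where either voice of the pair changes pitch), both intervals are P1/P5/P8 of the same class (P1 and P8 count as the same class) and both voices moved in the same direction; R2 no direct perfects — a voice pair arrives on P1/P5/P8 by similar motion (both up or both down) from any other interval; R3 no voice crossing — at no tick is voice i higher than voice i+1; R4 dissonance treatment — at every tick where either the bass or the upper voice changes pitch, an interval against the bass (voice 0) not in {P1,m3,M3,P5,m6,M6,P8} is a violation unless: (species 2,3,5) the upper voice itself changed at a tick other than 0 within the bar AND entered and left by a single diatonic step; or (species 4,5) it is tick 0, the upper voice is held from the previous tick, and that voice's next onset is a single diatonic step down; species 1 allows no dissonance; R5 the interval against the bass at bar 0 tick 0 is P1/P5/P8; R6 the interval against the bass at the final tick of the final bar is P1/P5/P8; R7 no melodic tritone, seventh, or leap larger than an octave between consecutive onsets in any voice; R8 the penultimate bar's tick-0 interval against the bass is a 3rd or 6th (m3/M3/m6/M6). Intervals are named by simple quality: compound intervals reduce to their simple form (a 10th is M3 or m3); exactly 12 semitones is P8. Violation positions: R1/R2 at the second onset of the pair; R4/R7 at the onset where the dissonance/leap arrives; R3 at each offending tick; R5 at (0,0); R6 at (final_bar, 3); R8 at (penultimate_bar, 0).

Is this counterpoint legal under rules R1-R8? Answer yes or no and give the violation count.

bar 0: v0=F3 v1=F4 (P8)
bar 1: v0=E3 v1=G3 (m3)
bar 2: v0=F3 v1=G3 (M2)
bar 3: v0=E3 v1=G3 (m3)
bar 4: v0=F3 v1=D4 (M6)
bar 5: v0=G3 v1=E4 (M6)
bar 6: v0=F3 v1=F4 (P8)
  R7 @ bar1.0: F4->G3 leap 10st
  R4 @ bar2.0: F3/G3 M2 untreated
  R7 @ bar6.0: B3->F4 leap 6st

No (3 violations)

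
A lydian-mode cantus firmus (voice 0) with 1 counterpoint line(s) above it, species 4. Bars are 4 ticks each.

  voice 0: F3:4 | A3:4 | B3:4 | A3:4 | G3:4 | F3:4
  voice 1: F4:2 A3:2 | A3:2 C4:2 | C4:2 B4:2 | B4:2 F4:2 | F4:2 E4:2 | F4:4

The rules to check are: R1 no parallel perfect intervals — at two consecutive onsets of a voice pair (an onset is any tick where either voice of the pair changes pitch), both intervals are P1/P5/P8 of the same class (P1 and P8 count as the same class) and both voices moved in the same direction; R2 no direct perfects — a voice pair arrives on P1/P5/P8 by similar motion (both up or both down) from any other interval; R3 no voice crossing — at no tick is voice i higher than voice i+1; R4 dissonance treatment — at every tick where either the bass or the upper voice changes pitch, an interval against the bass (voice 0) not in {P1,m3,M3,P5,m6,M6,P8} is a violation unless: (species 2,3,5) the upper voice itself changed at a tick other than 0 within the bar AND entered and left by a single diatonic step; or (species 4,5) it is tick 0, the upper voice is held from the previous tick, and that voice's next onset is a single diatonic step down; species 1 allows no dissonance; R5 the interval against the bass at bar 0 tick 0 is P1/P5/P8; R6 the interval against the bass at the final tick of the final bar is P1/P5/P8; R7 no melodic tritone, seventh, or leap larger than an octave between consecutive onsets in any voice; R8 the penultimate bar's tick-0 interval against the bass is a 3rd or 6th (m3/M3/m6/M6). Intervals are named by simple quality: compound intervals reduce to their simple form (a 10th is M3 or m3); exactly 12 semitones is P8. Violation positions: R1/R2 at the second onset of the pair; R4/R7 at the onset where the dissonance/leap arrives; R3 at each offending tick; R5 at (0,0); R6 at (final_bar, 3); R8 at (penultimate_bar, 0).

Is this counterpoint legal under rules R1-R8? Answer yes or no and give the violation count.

bar 0: v0=F3 v1=F4 (P8)
bar 1: v0=A3 v1=A3 (P1)
bar 2: v0=B3 v1=C4 (m2)
bar 3: v0=A3 v1=B4 (M2)
bar 4: v0=G3 v1=F4 (m7)
bar 5: v0=F3 v1=F4 (P8)
  R4 @ bar2.0: B3/C4 m2 untreated
  R7 @ bar2.2: C4->B4 leap 11st
  R4 @ bar3.0: A3/B4 M2 untreated
  R7 @ bar3.2: B4->F4 leap 6st
  R8 @ bar4.0: penult m7 not 3rd/6th

No (5 violations)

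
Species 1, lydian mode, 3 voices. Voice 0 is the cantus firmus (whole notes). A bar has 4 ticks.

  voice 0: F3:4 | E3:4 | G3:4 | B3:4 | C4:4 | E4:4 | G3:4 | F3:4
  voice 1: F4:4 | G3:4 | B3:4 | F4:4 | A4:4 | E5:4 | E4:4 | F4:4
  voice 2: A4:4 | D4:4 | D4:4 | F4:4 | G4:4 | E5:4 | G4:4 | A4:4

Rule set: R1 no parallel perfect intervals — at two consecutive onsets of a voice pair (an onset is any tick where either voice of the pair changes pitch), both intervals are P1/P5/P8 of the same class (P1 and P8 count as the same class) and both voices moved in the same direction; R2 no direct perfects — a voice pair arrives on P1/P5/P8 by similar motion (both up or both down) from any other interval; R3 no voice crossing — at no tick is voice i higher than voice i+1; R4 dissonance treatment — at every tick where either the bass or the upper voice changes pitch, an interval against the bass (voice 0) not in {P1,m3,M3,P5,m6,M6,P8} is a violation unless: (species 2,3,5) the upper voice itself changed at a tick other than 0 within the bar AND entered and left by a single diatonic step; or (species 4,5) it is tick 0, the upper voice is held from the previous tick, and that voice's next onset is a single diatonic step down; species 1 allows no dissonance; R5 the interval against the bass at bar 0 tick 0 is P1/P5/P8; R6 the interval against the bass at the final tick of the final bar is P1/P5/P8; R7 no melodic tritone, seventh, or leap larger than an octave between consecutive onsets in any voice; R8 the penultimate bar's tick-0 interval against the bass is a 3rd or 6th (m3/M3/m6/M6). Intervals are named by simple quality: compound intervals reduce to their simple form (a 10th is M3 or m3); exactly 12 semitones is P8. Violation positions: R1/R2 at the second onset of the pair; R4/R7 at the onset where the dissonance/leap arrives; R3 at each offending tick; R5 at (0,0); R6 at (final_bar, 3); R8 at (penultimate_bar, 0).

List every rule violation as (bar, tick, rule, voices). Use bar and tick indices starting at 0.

(0, 0, R5, (0, 2))
(1, 0, R2, (1, 2))
(1, 0, R4, (0, 2))
(1, 0, R7, (1,))
(3, 0, R2, (1, 2))
(3, 0, R4, (0, 1))
(3, 0, R4, (0, 2))
(3, 0, R7, (1,))
(4, 0, R2, (0, 2))
(4, 0, R3, (1, 2))
(4, 1, R3, (1, 2))
(4, 2, R3, (1, 2))
(4, 3, R3, (1, 2))
(5, 0, R2, (0, 1))
(5, 0, R2, (0, 2))
(5, 0, R2, (1, 2))
(6, 0, R1, (0, 2))
(6, 0, R8, (0, 2))
(7, 3, R6, (0, 2))

bar 0: v0=F3 v1=F4 v2=A4 downbeat M3
bar 1: v0=E3 v1=G3 v2=D4 downbeat m7
bar 2: v0=G3 v1=B3 v2=D4 downbeat P5
bar 3: v0=B3 v1=F4 v2=F4 downbeat TT
bar 4: v0=C4 v1=A4 v2=G4 downbeat P5
bar 5: v0=E4 v1=E5 v2=E5 downbeat P8
bar 6: v0=G3 v1=E4 v2=G4 downbeat P8
bar 7: v0=F3 v1=F4 v2=A4 downbeat M3
  -> R5 @ bar 0 tick 0 v(0, 2): opens on M3
  -> R2 @ bar 1 tick 0 v(1, 2): F4/A4 M3 -> G3/D4 P5 similar
  -> R4 @ bar 1 tick 0 v(0, 2): E3/D4 m7 untreated
  -> R7 @ bar 1 tick 0 v(1,): F4->G3 leap 10st
  -> R2 @ bar 3 tick 0 v(1, 2): B3/D4 m3 -> F4/F4 P1 similar
  -> R4 @ bar 3 tick 0 v(0, 1): B3/F4 TT untreated
  -> R4 @ bar 3 tick 0 v(0, 2): B3/F4 TT untreated
  -> R7 @ bar 3 tick 0 v(1,): B3->F4 leap 6st
  -> R2 @ bar 4 tick 0 v(0, 2): B3/F4 TT -> C4/G4 P5 similar
  -> R3 @ bar 4 tick 0 v(1, 2): A4 above G4
  -> R3 @ bar 4 tick 1 v(1, 2): A4 above G4
  -> R3 @ bar 4 tick 2 v(1, 2): A4 above G4
  -> R3 @ bar 4 tick 3 v(1, 2): A4 above G4
  -> R2 @ bar 5 tick 0 v(0, 1): C4/A4 M6 -> E4/E5 P8 similar
  -> R2 @ bar 5 tick 0 v(0, 2): C4/G4 P5 -> E4/E5 P8 similar
  -> R2 @ bar 5 tick 0 v(1, 2): A4/G4 M2 -> E5/E5 P1 similar
  -> R1 @ bar 6 tick 0 v(0, 2): E4/E5 P8 -> G3/G4 P8 similar
  -> R8 @ bar 6 tick 0 v(0, 2): penult P8 not 3rd/6th
  -> R6 @ bar 7 tick 3 v(0, 2): closes on M3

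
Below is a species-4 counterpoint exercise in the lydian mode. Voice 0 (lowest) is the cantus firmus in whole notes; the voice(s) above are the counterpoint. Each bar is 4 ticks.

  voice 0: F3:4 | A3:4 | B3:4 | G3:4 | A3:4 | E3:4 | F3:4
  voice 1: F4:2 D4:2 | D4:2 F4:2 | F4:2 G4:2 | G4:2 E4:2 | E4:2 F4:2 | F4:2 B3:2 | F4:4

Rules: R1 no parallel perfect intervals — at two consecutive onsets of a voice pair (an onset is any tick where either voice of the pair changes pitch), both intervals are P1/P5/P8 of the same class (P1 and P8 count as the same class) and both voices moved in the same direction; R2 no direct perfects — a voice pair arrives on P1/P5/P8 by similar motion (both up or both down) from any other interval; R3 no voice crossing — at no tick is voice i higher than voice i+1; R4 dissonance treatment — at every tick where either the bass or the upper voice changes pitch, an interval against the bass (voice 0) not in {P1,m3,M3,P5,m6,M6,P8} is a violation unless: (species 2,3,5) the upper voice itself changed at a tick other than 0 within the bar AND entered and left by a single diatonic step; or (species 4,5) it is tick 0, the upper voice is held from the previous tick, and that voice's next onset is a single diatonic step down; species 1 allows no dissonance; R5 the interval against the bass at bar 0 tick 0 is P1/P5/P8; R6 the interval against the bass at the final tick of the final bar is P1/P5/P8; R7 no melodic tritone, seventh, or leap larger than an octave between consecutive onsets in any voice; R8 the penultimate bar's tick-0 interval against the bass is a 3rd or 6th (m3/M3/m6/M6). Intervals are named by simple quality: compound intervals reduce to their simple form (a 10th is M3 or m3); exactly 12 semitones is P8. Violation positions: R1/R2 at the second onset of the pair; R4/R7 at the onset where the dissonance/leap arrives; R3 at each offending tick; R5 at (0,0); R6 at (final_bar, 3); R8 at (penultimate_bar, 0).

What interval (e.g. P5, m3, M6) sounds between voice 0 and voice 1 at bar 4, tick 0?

voice 0=A3 voice 1=E4 -> P5

P5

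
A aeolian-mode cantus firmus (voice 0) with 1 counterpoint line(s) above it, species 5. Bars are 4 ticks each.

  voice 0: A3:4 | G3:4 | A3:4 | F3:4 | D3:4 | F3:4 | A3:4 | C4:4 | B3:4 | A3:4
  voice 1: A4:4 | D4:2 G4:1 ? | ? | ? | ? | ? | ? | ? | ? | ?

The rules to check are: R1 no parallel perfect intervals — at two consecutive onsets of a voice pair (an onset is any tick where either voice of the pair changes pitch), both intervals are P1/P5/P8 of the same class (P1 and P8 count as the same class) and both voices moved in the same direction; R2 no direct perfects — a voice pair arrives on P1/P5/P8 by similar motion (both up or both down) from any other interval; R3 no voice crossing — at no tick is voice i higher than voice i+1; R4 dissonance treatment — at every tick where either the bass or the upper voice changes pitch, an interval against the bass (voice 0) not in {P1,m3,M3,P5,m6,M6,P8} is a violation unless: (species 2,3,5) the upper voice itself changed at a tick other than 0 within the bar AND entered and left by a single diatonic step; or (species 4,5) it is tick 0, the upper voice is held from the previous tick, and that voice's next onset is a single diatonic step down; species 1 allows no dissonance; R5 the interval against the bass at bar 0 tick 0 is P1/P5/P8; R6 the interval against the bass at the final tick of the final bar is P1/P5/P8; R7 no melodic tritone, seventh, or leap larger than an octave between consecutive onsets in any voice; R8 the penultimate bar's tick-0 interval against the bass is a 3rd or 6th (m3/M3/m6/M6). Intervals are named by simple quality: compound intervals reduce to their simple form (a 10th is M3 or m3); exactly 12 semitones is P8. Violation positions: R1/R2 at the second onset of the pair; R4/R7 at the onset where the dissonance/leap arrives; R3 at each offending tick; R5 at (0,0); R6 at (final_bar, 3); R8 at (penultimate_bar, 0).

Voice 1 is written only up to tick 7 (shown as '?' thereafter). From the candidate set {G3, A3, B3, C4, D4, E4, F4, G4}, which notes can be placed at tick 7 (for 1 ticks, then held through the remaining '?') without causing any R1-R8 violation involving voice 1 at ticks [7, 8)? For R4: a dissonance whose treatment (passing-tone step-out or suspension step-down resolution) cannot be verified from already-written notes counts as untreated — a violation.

{B3, D4, E4, G3, G4}

G3: legal
A3: violates R4,R7
B3: legal
C4: violates R4
D4: legal
E4: legal
F4: violates R4
G4: legal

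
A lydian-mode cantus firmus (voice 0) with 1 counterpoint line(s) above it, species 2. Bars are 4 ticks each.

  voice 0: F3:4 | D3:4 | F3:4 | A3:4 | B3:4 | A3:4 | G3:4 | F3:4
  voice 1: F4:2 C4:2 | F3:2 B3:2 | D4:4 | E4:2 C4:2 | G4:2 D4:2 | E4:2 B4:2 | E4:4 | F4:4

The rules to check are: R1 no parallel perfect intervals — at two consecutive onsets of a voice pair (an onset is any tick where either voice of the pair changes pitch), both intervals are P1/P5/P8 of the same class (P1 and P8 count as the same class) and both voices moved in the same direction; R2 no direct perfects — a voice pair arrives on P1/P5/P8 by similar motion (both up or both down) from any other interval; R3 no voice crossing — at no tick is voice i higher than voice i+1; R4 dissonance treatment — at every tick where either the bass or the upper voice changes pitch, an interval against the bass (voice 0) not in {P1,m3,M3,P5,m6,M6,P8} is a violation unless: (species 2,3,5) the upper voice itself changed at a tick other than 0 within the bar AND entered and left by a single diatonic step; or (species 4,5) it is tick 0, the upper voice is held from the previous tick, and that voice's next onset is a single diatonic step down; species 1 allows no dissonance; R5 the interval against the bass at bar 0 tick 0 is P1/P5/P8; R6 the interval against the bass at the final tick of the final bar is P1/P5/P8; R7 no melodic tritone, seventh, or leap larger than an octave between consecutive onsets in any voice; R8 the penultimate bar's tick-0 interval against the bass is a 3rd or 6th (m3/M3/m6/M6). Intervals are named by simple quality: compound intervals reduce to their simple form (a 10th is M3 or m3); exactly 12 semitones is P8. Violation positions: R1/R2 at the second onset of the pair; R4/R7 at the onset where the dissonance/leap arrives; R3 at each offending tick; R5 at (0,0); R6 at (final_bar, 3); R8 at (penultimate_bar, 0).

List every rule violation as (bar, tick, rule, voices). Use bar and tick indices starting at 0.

bar 0: v0=F3 v1=F4 downbeat P8
bar 1: v0=D3 v1=F3 downbeat m3
bar 2: v0=F3 v1=D4 downbeat M6
bar 3: v0=A3 v1=E4 downbeat P5
bar 4: v0=B3 v1=G4 downbeat m6
bar 5: v0=A3 v1=E4 downbeat P5
bar 6: v0=G3 v1=E4 downbeat M6
bar 7: v0=F3 v1=F4 downbeat P8
  -> R7 @ bar 1 tick 2 v(1,): F3->B3 leap 6st
  -> R2 @ bar 3 tick 0 v(0, 1): F3/D4 M6 -> A3/E4 P5 similar
  -> R4 @ bar 5 tick 2 v(0, 1): A3/B4 M2 untreated

(1, 2, R7, (1,))
(3, 0, R2, (0, 1))
(5, 2, R4, (0, 1))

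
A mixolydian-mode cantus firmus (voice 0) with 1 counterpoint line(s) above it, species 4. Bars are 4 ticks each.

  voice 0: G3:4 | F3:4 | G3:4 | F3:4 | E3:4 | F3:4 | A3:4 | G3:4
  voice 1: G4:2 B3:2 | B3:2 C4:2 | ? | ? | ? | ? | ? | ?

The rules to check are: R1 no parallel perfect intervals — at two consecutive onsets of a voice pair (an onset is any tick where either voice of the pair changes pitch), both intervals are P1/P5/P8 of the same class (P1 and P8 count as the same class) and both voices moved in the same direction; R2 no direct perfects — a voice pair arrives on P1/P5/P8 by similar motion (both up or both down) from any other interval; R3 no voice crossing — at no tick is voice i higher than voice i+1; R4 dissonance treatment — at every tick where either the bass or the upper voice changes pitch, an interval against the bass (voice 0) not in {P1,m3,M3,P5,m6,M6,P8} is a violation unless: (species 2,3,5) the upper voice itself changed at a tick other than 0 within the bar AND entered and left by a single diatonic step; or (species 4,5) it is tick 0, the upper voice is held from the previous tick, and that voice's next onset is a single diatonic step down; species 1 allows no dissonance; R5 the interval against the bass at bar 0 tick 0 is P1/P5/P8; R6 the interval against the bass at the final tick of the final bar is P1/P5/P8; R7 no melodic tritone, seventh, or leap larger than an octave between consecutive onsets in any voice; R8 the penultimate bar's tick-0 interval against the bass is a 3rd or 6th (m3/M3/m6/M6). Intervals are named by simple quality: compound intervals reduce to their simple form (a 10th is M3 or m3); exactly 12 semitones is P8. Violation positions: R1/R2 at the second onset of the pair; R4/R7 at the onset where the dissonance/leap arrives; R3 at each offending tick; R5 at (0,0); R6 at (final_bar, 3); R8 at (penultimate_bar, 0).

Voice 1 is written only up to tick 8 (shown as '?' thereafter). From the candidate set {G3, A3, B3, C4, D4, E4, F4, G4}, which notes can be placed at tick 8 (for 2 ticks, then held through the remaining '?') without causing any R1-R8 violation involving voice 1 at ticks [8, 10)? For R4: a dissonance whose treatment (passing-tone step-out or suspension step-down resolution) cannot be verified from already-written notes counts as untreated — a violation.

{B3, E4, G3}

G3: legal
A3: violates R4
B3: legal
C4: violates R4
D4: violates R1
E4: legal
F4: violates R4
G4: violates R2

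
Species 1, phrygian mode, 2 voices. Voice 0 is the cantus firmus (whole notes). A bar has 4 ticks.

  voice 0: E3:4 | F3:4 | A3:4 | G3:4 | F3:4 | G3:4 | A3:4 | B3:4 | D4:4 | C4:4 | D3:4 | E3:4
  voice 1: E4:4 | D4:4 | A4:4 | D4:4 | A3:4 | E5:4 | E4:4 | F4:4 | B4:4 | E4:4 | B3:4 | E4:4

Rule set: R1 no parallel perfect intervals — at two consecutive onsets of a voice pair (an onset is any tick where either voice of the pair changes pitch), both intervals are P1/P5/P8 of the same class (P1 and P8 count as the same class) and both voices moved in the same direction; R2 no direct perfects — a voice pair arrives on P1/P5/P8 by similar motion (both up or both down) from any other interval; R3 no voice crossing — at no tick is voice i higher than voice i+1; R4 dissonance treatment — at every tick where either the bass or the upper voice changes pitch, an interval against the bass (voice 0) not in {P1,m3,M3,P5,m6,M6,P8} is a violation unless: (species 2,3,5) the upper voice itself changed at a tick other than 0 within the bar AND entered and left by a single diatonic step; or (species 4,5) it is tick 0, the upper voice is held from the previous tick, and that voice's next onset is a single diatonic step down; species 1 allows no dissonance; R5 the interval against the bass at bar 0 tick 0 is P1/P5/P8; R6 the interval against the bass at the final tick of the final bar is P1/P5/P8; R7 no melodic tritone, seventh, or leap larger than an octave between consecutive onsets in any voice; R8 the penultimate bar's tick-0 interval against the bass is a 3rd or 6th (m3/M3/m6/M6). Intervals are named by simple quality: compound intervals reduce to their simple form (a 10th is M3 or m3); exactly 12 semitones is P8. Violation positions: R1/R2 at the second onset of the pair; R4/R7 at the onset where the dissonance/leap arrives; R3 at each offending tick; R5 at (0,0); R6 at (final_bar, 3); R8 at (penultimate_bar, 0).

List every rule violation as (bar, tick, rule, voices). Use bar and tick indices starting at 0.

bar 0: v0=E3 v1=E4 downbeat P8
bar 1: v0=F3 v1=D4 downbeat M6
bar 2: v0=A3 v1=A4 downbeat P8
bar 3: v0=G3 v1=D4 downbeat P5
bar 4: v0=F3 v1=A3 downbeat M3
bar 5: v0=G3 v1=E5 downbeat M6
bar 6: v0=A3 v1=E4 downbeat P5
bar 7: v0=B3 v1=F4 downbeat TT
bar 8: v0=D4 v1=B4 downbeat M6
bar 9: v0=C4 v1=E4 downbeat M3
bar 10: v0=D3 v1=B3 downbeat M6
bar 11: v0=E3 v1=E4 downbeat P8
  -> R2 @ bar 2 tick 0 v(0, 1): F3/D4 M6 -> A3/A4 P8 similar
  -> R2 @ bar 3 tick 0 v(0, 1): A3/A4 P8 -> G3/D4 P5 similar
  -> R7 @ bar 5 tick 0 v(1,): A3->E5 leap 19st
  -> R4 @ bar 7 tick 0 v(0, 1): B3/F4 TT untreated
  -> R7 @ bar 8 tick 0 v(1,): F4->B4 leap 6st
  -> R7 @ bar 10 tick 0 v(0,): C4->D3 leap 10st
  -> R2 @ bar 11 tick 0 v(0, 1): D3/B3 M6 -> E3/E4 P8 similar

(2, 0, R2, (0, 1))
(3, 0, R2, (0, 1))
(5, 0, R7, (1,))
(7, 0, R4, (0, 1))
(8, 0, R7, (1,))
(10, 0, R7, (0,))
(11, 0, R2, (0, 1))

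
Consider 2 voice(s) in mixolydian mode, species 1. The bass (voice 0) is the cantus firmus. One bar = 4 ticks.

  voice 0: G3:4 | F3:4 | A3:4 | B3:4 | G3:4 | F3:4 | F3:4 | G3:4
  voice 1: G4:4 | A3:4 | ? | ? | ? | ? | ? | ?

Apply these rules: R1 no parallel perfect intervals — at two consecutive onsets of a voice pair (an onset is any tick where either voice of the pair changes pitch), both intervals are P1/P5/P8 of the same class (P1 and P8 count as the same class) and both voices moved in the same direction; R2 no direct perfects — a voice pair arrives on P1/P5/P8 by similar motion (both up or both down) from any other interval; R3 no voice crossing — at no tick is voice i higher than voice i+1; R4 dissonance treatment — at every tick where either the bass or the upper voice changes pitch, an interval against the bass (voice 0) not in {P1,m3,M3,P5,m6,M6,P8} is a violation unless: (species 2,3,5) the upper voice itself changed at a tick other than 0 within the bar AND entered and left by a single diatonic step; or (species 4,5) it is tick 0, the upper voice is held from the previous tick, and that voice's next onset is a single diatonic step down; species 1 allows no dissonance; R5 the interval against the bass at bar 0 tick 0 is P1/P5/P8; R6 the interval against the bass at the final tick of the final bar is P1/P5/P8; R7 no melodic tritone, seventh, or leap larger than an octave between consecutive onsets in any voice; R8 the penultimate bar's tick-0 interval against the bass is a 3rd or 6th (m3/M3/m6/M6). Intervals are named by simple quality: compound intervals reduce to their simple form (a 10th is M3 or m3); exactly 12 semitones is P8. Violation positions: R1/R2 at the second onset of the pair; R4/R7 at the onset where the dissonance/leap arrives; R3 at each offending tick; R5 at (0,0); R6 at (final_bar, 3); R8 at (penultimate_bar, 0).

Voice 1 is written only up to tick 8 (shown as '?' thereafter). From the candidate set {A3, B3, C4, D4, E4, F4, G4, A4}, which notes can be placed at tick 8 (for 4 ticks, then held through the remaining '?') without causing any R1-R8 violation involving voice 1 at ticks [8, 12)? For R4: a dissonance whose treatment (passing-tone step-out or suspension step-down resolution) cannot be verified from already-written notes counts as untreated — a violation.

A3: legal
B3: violates R4
C4: legal
D4: violates R4
E4: violates R2
F4: legal
G4: violates R4,R7
A4: violates R2

{A3, C4, F4}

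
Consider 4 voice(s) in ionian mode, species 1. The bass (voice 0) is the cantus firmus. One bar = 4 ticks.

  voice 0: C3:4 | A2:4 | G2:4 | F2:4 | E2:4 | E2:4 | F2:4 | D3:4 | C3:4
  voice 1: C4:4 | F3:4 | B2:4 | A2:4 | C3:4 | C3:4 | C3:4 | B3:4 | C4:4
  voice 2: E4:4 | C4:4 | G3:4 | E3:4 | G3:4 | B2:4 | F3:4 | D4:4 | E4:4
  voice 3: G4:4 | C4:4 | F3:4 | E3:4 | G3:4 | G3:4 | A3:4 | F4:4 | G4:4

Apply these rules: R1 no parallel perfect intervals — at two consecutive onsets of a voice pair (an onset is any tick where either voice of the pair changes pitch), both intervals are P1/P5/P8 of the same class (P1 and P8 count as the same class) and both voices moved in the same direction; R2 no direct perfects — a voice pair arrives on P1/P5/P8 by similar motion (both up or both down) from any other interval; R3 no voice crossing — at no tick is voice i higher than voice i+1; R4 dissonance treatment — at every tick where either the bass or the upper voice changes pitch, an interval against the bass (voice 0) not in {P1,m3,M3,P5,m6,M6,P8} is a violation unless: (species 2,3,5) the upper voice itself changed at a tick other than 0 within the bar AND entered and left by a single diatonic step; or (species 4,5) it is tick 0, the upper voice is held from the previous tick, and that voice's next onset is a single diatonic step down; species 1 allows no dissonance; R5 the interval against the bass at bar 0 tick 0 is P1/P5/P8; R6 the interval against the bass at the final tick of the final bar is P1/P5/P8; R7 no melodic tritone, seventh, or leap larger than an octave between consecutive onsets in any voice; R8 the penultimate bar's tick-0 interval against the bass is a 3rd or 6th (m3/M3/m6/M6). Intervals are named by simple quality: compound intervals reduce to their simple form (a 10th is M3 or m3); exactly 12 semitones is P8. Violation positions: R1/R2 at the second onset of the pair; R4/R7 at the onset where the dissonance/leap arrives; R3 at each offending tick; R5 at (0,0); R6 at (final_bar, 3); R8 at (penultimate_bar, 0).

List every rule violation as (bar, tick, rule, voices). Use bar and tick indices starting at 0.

(0, 0, R5, (0, 2))
(1, 0, R1, (1, 3))
(1, 0, R2, (1, 2))
(1, 0, R2, (2, 3))
(2, 0, R2, (0, 2))
(2, 0, R3, (2, 3))
(2, 0, R4, (0, 3))
(2, 0, R7, (1,))
(2, 1, R3, (2, 3))
(2, 2, R3, (2, 3))
(2, 3, R3, (2, 3))
(3, 0, R2, (1, 2))
(3, 0, R2, (1, 3))
(3, 0, R2, (2, 3))
(3, 0, R4, (0, 2))
(3, 0, R4, (0, 3))
(4, 0, R1, (1, 2))
(4, 0, R1, (1, 3))
(4, 0, R1, (2, 3))
(5, 0, R3, (1, 2))
(5, 1, R3, (1, 2))
(5, 2, R3, (1, 2))
(5, 3, R3, (1, 2))
(6, 0, R2, (0, 2))
(6, 0, R7, (2,))
(7, 0, R1, (0, 2))
(7, 0, R7, (1,))
(7, 0, R8, (0, 2))
(8, 0, R2, (1, 3))
(8, 3, R6, (0, 2))

bar 0: v0=C3 v1=C4 v2=E4 v3=G4 downbeat P5
bar 1: v0=A2 v1=F3 v2=C4 v3=C4 downbeat m3
bar 2: v0=G2 v1=B2 v2=G3 v3=F3 downbeat m7
bar 3: v0=F2 v1=A2 v2=E3 v3=E3 downbeat M7
bar 4: v0=E2 v1=C3 v2=G3 v3=G3 downbeat m3
bar 5: v0=E2 v1=C3 v2=B2 v3=G3 downbeat m3
bar 6: v0=F2 v1=C3 v2=F3 v3=A3 downbeat M3
bar 7: v0=D3 v1=B3 v2=D4 v3=F4 downbeat m3
bar 8: v0=C3 v1=C4 v2=E4 v3=G4 downbeat P5
  -> R5 @ bar 0 tick 0 v(0, 2): opens on M3
  -> R1 @ bar 1 tick 0 v(1, 3): C4/G4 P5 -> F3/C4 P5 similar
  -> R2 @ bar 1 tick 0 v(1, 2): C4/E4 M3 -> F3/C4 P5 similar
  -> R2 @ bar 1 tick 0 v(2, 3): E4/G4 m3 -> C4/C4 P1 similar
  -> R2 @ bar 2 tick 0 v(0, 2): A2/C4 m3 -> G2/G3 P8 similar
  -> R3 @ bar 2 tick 0 v(2, 3): G3 above F3
  -> R4 @ bar 2 tick 0 v(0, 3): G2/F3 m7 untreated
  -> R7 @ bar 2 tick 0 v(1,): F3->B2 leap 6st
  -> R3 @ bar 2 tick 1 v(2, 3): G3 above F3
  -> R3 @ bar 2 tick 2 v(2, 3): G3 above F3
  -> R3 @ bar 2 tick 3 v(2, 3): G3 above F3
  -> R2 @ bar 3 tick 0 v(1, 2): B2/G3 m6 -> A2/E3 P5 similar
  -> R2 @ bar 3 tick 0 v(1, 3): B2/F3 TT -> A2/E3 P5 similar
  -> R2 @ bar 3 tick 0 v(2, 3): G3/F3 M2 -> E3/E3 P1 similar
  -> R4 @ bar 3 tick 0 v(0, 2): F2/E3 M7 untreated
  -> R4 @ bar 3 tick 0 v(0, 3): F2/E3 M7 untreated
  -> R1 @ bar 4 tick 0 v(1, 2): A2/E3 P5 -> C3/G3 P5 similar
  -> R1 @ bar 4 tick 0 v(1, 3): A2/E3 P5 -> C3/G3 P5 similar
  -> R1 @ bar 4 tick 0 v(2, 3): E3/E3 P1 -> G3/G3 P1 similar
  -> R3 @ bar 5 tick 0 v(1, 2): C3 above B2
  -> R3 @ bar 5 tick 1 v(1, 2): C3 above B2
  -> R3 @ bar 5 tick 2 v(1, 2): C3 above B2
  -> R3 @ bar 5 tick 3 v(1, 2): C3 above B2
  -> R2 @ bar 6 tick 0 v(0, 2): E2/B2 P5 -> F2/F3 P8 similar
  -> R7 @ bar 6 tick 0 v(2,): B2->F3 leap 6st
  -> R1 @ bar 7 tick 0 v(0, 2): F2/F3 P8 -> D3/D4 P8 similar
  -> R7 @ bar 7 tick 0 v(1,): C3->B3 leap 11st
  -> R8 @ bar 7 tick 0 v(0, 2): penult P8 not 3rd/6th
  -> R2 @ bar 8 tick 0 v(1, 3): B3/F4 TT -> C4/G4 P5 similar
  -> R6 @ bar 8 tick 3 v(0, 2): closes on M3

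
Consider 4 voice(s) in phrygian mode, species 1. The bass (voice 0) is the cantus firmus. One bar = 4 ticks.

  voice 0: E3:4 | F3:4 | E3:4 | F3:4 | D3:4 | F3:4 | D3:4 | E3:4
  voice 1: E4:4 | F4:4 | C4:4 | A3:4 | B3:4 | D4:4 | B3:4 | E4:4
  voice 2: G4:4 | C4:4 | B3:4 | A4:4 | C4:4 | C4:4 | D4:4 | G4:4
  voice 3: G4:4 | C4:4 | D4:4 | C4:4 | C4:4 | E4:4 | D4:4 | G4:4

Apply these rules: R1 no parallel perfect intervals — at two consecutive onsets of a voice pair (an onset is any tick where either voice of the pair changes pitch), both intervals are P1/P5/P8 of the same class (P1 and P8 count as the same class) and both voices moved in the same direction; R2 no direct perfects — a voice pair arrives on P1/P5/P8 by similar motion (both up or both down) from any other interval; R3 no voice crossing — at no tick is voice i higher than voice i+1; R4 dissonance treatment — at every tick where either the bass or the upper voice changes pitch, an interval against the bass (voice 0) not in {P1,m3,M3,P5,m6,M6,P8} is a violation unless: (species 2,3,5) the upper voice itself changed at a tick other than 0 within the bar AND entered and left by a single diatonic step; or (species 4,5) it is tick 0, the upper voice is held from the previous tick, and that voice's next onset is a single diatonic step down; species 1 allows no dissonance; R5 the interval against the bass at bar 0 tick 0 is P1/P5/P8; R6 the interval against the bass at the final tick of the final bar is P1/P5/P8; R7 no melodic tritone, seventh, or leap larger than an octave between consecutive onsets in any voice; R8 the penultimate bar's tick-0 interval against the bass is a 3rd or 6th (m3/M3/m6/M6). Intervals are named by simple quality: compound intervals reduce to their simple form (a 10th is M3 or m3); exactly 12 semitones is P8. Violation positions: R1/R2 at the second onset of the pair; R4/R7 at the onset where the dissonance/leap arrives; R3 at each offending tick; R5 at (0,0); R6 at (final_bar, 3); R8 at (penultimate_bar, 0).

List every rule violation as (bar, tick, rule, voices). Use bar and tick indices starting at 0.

(0, 0, R5, (0, 2))
(0, 0, R5, (0, 3))
(1, 0, R1, (0, 1))
(1, 0, R1, (2, 3))
(1, 0, R3, (1, 2))
(1, 1, R3, (1, 2))
(1, 2, R3, (1, 2))
(1, 3, R3, (1, 2))
(2, 0, R1, (0, 2))
(2, 0, R3, (1, 2))
(2, 0, R4, (0, 3))
(2, 1, R3, (1, 2))
(2, 2, R3, (1, 2))
(2, 3, R3, (1, 2))
(3, 0, R3, (2, 3))
(3, 0, R7, (2,))
(3, 1, R3, (2, 3))
(3, 2, R3, (2, 3))
(3, 3, R3, (2, 3))
(4, 0, R4, (0, 2))
(4, 0, R4, (0, 3))
(5, 0, R3, (1, 2))
(5, 0, R4, (0, 3))
(5, 1, R3, (1, 2))
(5, 2, R3, (1, 2))
(5, 3, R3, (1, 2))
(6, 0, R2, (0, 3))
(6, 0, R8, (0, 2))
(6, 0, R8, (0, 3))
(7, 0, R1, (2, 3))
(7, 0, R2, (0, 1))
(7, 3, R6, (0, 2))
(7, 3, R6, (0, 3))

bar 0: v0=E3 v1=E4 v2=G4 v3=G4 downbeat m3
bar 1: v0=F3 v1=F4 v2=C4 v3=C4 downbeat P5
bar 2: v0=E3 v1=C4 v2=B3 v3=D4 downbeat m7
bar 3: v0=F3 v1=A3 v2=A4 v3=C4 downbeat P5
bar 4: v0=D3 v1=B3 v2=C4 v3=C4 downbeat m7
bar 5: v0=F3 v1=D4 v2=C4 v3=E4 downbeat M7
bar 6: v0=D3 v1=B3 v2=D4 v3=D4 downbeat P8
bar 7: v0=E3 v1=E4 v2=G4 v3=G4 downbeat m3
  -> R5 @ bar 0 tick 0 v(0, 2): opens on m3
  -> R5 @ bar 0 tick 0 v(0, 3): opens on m3
  -> R1 @ bar 1 tick 0 v(0, 1): E3/E4 P8 -> F3/F4 P8 similar
  -> R1 @ bar 1 tick 0 v(2, 3): G4/G4 P1 -> C4/C4 P1 similar
  -> R3 @ bar 1 tick 0 v(1, 2): F4 above C4
  -> R3 @ bar 1 tick 1 v(1, 2): F4 above C4
  -> R3 @ bar 1 tick 2 v(1, 2): F4 above C4
  -> R3 @ bar 1 tick 3 v(1, 2): F4 above C4
  -> R1 @ bar 2 tick 0 v(0, 2): F3/C4 P5 -> E3/B3 P5 similar
  -> R3 @ bar 2 tick 0 v(1, 2): C4 above B3
  -> R4 @ bar 2 tick 0 v(0, 3): E3/D4 m7 untreated
  -> R3 @ bar 2 tick 1 v(1, 2): C4 above B3
  -> R3 @ bar 2 tick 2 v(1, 2): C4 above B3
  -> R3 @ bar 2 tick 3 v(1, 2): C4 above B3
  -> R3 @ bar 3 tick 0 v(2, 3): A4 above C4
  -> R7 @ bar 3 tick 0 v(2,): B3->A4 leap 10st
  -> R3 @ bar 3 tick 1 v(2, 3): A4 above C4
  -> R3 @ bar 3 tick 2 v(2, 3): A4 above C4
  -> R3 @ bar 3 tick 3 v(2, 3): A4 above C4
  -> R4 @ bar 4 tick 0 v(0, 2): D3/C4 m7 untreated
  -> R4 @ bar 4 tick 0 v(0, 3): D3/C4 m7 untreated
  -> R3 @ bar 5 tick 0 v(1, 2): D4 above C4
  -> R4 @ bar 5 tick 0 v(0, 3): F3/E4 M7 untreated
  -> R3 @ bar 5 tick 1 v(1, 2): D4 above C4
  -> R3 @ bar 5 tick 2 v(1, 2): D4 above C4
  -> R3 @ bar 5 tick 3 v(1, 2): D4 above C4
  -> R2 @ bar 6 tick 0 v(0, 3): F3/E4 M7 -> D3/D4 P8 similar
  -> R8 @ bar 6 tick 0 v(0, 2): penult P8 not 3rd/6th
  -> R8 @ bar 6 tick 0 v(0, 3): penult P8 not 3rd/6th
  -> R1 @ bar 7 tick 0 v(2, 3): D4/D4 P1 -> G4/G4 P1 similar
  -> R2 @ bar 7 tick 0 v(0, 1): D3/B3 M6 -> E3/E4 P8 similar
  -> R6 @ bar 7 tick 3 v(0, 2): closes on m3
  -> R6 @ bar 7 tick 3 v(0, 3): closes on m3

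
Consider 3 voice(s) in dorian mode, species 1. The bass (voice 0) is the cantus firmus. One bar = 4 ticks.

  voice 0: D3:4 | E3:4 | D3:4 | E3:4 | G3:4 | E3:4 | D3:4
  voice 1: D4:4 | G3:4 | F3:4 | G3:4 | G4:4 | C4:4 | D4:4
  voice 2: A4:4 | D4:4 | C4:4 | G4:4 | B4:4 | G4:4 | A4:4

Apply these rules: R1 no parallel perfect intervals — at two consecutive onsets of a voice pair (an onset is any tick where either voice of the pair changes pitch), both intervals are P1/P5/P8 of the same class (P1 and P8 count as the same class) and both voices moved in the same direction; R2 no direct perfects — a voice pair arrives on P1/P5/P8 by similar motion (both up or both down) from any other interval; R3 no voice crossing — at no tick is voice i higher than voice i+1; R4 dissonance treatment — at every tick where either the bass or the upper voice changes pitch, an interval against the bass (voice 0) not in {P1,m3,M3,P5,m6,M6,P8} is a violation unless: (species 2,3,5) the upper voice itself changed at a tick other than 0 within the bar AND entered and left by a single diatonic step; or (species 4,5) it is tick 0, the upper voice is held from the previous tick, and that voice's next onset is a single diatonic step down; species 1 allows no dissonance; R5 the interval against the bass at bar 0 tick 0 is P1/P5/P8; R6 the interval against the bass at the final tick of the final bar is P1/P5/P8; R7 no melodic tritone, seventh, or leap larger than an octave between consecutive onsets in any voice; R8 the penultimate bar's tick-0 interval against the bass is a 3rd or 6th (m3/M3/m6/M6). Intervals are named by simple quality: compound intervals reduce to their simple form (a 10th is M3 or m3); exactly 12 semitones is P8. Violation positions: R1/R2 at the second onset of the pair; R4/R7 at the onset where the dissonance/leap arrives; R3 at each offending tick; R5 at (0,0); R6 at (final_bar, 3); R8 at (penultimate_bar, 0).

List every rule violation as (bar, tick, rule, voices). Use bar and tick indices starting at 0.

bar 0: v0=D3 v1=D4 v2=A4 downbeat P5
bar 1: v0=E3 v1=G3 v2=D4 downbeat m7
bar 2: v0=D3 v1=F3 v2=C4 downbeat m7
bar 3: v0=E3 v1=G3 v2=G4 downbeat m3
bar 4: v0=G3 v1=G4 v2=B4 downbeat M3
bar 5: v0=E3 v1=C4 v2=G4 downbeat m3
bar 6: v0=D3 v1=D4 v2=A4 downbeat P5
  -> R1 @ bar 1 tick 0 v(1, 2): D4/A4 P5 -> G3/D4 P5 similar
  -> R4 @ bar 1 tick 0 v(0, 2): E3/D4 m7 untreated
  -> R1 @ bar 2 tick 0 v(1, 2): G3/D4 P5 -> F3/C4 P5 similar
  -> R4 @ bar 2 tick 0 v(0, 2): D3/C4 m7 untreated
  -> R2 @ bar 3 tick 0 v(1, 2): F3/C4 P5 -> G3/G4 P8 similar
  -> R2 @ bar 4 tick 0 v(0, 1): E3/G3 m3 -> G3/G4 P8 similar
  -> R2 @ bar 5 tick 0 v(1, 2): G4/B4 M3 -> C4/G4 P5 similar
  -> R1 @ bar 6 tick 0 v(1, 2): C4/G4 P5 -> D4/A4 P5 similar

(1, 0, R1, (1, 2))
(1, 0, R4, (0, 2))
(2, 0, R1, (1, 2))
(2, 0, R4, (0, 2))
(3, 0, R2, (1, 2))
(4, 0, R2, (0, 1))
(5, 0, R2, (1, 2))
(6, 0, R1, (1, 2))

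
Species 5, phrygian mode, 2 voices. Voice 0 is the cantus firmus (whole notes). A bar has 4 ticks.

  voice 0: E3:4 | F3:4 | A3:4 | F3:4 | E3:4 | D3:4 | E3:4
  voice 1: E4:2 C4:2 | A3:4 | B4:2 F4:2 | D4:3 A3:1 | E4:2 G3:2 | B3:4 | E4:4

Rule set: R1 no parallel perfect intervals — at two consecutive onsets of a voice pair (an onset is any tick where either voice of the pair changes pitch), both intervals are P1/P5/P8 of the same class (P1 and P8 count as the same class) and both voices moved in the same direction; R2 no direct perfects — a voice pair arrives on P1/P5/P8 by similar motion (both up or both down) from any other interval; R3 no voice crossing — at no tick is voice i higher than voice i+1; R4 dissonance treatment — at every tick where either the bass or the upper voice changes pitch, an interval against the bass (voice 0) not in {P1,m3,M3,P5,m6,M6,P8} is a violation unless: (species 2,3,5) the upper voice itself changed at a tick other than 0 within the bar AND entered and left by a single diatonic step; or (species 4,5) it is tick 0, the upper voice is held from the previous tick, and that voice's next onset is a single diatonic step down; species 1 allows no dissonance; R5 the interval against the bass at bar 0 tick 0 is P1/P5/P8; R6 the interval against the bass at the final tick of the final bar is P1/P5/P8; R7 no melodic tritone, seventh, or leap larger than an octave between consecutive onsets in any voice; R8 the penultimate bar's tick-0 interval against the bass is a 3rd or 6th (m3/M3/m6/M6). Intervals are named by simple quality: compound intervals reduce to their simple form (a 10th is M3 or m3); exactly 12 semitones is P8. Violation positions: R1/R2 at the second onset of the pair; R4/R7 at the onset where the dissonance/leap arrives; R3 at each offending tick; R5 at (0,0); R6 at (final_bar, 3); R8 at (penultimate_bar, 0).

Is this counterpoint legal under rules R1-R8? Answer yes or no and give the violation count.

bar 0: v0=E3 v1=E4 (P8)
bar 1: v0=F3 v1=A3 (M3)
bar 2: v0=A3 v1=B4 (M2)
bar 3: v0=F3 v1=D4 (M6)
bar 4: v0=E3 v1=E4 (P8)
bar 5: v0=D3 v1=B3 (M6)
bar 6: v0=E3 v1=E4 (P8)
  R4 @ bar2.0: A3/B4 M2 untreated
  R7 @ bar2.0: A3->B4 leap 14st
  R7 @ bar2.2: B4->F4 leap 6st
  R2 @ bar6.0: D3/B3 M6 -> E3/E4 P8 similar

No (4 violations)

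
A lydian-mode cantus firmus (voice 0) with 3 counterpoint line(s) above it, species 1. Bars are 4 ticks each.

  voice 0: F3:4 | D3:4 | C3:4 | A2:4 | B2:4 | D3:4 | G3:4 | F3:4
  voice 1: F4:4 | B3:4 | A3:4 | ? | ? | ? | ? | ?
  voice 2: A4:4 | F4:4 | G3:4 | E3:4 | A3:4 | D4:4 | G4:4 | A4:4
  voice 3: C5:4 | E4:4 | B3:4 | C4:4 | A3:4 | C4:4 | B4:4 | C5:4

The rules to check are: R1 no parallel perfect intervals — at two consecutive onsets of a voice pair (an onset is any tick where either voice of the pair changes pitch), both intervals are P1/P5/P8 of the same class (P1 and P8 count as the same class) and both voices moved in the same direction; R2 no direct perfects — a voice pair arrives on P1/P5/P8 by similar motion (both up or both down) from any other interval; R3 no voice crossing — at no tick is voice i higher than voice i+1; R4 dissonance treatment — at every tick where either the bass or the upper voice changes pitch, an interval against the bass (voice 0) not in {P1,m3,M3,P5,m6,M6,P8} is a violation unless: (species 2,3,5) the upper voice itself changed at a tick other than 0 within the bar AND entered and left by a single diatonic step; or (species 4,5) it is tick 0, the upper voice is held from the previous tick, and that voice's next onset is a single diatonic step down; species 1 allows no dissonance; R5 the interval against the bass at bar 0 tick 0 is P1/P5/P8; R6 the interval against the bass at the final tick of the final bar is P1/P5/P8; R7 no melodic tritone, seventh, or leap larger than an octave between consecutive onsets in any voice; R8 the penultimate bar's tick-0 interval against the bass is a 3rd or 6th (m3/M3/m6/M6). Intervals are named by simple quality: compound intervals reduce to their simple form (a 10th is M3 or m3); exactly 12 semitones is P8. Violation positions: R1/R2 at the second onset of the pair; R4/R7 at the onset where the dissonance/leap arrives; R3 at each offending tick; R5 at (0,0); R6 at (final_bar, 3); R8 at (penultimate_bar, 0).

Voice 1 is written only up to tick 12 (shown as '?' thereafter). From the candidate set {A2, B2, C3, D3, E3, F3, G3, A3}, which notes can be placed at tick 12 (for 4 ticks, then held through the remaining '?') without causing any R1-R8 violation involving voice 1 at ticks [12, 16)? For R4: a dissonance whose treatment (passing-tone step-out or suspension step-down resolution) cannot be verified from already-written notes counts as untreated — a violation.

{C3}

A2: violates R2
B2: violates R4,R7
C3: legal
D3: violates R4
E3: violates R2
F3: violates R3
G3: violates R3,R4
A3: violates R3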